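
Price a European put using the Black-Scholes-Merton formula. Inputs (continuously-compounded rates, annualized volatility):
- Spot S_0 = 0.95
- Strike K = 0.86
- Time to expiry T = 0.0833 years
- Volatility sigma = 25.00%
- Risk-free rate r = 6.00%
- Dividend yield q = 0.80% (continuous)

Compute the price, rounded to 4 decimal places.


Answer: Price = 0.0022

Derivation:
d1 = (ln(S/K) + (r - q + 0.5*sigma^2) * T) / (sigma * sqrt(T)) = 1.47550803
d2 = d1 - sigma * sqrt(T) = 1.40335368
exp(-rT) = 0.99501447; exp(-qT) = 0.99933382
P = K * exp(-rT) * N(-d2) - S_0 * exp(-qT) * N(-d1)
N(-d1) = 0.07003801; N(-d2) = 0.08025570
P = 0.8600 * 0.99501447 * 0.08025570 - 0.9500 * 0.99933382 * 0.07003801 = 0.0022


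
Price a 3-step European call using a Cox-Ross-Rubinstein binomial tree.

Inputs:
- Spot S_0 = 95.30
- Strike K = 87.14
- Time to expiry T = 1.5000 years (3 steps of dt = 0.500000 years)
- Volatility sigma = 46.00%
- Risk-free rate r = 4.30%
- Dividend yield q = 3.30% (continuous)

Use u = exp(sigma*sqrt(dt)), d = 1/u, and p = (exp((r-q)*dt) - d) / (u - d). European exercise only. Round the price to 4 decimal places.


Answer: Price = V(0,0) = 25.2540

Derivation:
dt = T/N = 0.500000
u = exp(sigma*sqrt(dt)) = 1.384403; d = 1/u = 0.722333
p = (exp((r-q)*dt) - d) / (u - d) = 0.426963
Discount per step: exp(-r*dt) = 0.978729
Stock lattice S(k, i) with i counting down-moves:
  k=0: S(0,0) = 95.3000
  k=1: S(1,0) = 131.9336; S(1,1) = 68.8383
  k=2: S(2,0) = 182.6493; S(2,1) = 95.3000; S(2,2) = 49.7242
  k=3: S(3,0) = 252.8603; S(3,1) = 131.9336; S(3,2) = 68.8383; S(3,3) = 35.9174
Terminal payoffs V(N, i) = max(S_T - K, 0):
  V(3,0) = 165.720302; V(3,1) = 44.793622; V(3,2) = 0.000000; V(3,3) = 0.000000
Backward induction: V(k, i) = exp(-r*dt) * [p * V(k+1, i) + (1-p) * V(k+1, i+1)].
  V(2,0) = exp(-r*dt) * [p*165.720302 + (1-p)*44.793622] = 94.373850
  V(2,1) = exp(-r*dt) * [p*44.793622 + (1-p)*0.000000] = 18.718422
  V(2,2) = exp(-r*dt) * [p*0.000000 + (1-p)*0.000000] = 0.000000
  V(1,0) = exp(-r*dt) * [p*94.373850 + (1-p)*18.718422] = 49.935269
  V(1,1) = exp(-r*dt) * [p*18.718422 + (1-p)*0.000000] = 7.822081
  V(0,0) = exp(-r*dt) * [p*49.935269 + (1-p)*7.822081] = 25.254019


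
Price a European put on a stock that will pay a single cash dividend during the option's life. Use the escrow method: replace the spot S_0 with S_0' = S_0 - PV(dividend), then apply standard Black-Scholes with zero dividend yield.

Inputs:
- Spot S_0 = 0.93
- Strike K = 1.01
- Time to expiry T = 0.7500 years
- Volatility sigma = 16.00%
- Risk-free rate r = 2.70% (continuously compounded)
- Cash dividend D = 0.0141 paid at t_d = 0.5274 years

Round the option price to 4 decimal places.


Answer: Price = 0.0974

Derivation:
PV(D) = D * exp(-r * t_d) = 0.0141 * 0.98586111 = 0.01390064
S_0' = S_0 - PV(D) = 0.9300 - 0.01390064 = 0.91609936
d1 = (ln(S_0'/K) + (r + sigma^2/2)*T) / (sigma*sqrt(T)) = -0.48880481
d2 = d1 - sigma*sqrt(T) = -0.62736887
exp(-rT) = 0.97995365
N(-d1) = 0.68751005; N(-d2) = 0.73479127
P = K * exp(-rT) * N(-d2) - S_0' * N(-d1) = 1.0100 * 0.97995365 * 0.73479127 - 0.91609936 * 0.68751005 = 0.0974


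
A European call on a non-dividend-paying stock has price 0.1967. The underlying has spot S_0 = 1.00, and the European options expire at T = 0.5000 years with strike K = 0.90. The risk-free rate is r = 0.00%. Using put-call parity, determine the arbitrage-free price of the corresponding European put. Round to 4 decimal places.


Answer: Put price = 0.0967

Derivation:
Put-call parity: C - P = S_0 * exp(-qT) - K * exp(-rT).
S_0 * exp(-qT) = 1.0000 * 1.00000000 = 1.00000000
K * exp(-rT) = 0.9000 * 1.00000000 = 0.90000000
P = C - S*exp(-qT) + K*exp(-rT)
P = 0.1967 - 1.00000000 + 0.90000000 = 0.0967


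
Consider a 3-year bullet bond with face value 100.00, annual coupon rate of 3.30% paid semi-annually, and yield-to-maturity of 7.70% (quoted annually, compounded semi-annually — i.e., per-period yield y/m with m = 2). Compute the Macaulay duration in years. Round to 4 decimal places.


Answer: Macaulay duration = 2.8717 years

Derivation:
Coupon per period c = face * coupon_rate / m = 1.650000
Periods per year m = 2; per-period yield y/m = 0.038500
Number of cashflows N = 6
Cashflows (t years, CF_t, discount factor 1/(1+y/m)^(m*t), PV):
  t = 0.5000: CF_t = 1.650000, DF = 0.962927, PV = 1.588830
  t = 1.0000: CF_t = 1.650000, DF = 0.927229, PV = 1.529928
  t = 1.5000: CF_t = 1.650000, DF = 0.892854, PV = 1.473209
  t = 2.0000: CF_t = 1.650000, DF = 0.859754, PV = 1.418593
  t = 2.5000: CF_t = 1.650000, DF = 0.827880, PV = 1.366002
  t = 3.0000: CF_t = 101.650000, DF = 0.797188, PV = 81.034205
Price P = sum_t PV_t = 88.410768
Macaulay numerator sum_t t * PV_t:
  t * PV_t at t = 0.5000: 0.794415
  t * PV_t at t = 1.0000: 1.529928
  t * PV_t at t = 1.5000: 2.209814
  t * PV_t at t = 2.0000: 2.837187
  t * PV_t at t = 2.5000: 3.415006
  t * PV_t at t = 3.0000: 243.102616
Macaulay duration D = (sum_t t * PV_t) / P = 253.888966 / 88.410768 = 2.871697


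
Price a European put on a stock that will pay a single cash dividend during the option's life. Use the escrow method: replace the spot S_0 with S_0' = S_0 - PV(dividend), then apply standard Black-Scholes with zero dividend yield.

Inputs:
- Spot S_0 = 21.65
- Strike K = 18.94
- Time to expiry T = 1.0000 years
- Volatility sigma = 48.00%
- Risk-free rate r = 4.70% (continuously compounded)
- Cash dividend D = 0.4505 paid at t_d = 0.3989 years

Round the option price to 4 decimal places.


Answer: Price = 2.3571

Derivation:
PV(D) = D * exp(-r * t_d) = 0.4505 * 0.98142636 = 0.44213257
S_0' = S_0 - PV(D) = 21.6500 - 0.44213257 = 21.20786743
d1 = (ln(S_0'/K) + (r + sigma^2/2)*T) / (sigma*sqrt(T)) = 0.57353360
d2 = d1 - sigma*sqrt(T) = 0.09353360
exp(-rT) = 0.95408740
N(-d1) = 0.28314173; N(-d2) = 0.46273983
P = K * exp(-rT) * N(-d2) - S_0' * N(-d1) = 18.9400 * 0.95408740 * 0.46273983 - 21.20786743 * 0.28314173 = 2.3571


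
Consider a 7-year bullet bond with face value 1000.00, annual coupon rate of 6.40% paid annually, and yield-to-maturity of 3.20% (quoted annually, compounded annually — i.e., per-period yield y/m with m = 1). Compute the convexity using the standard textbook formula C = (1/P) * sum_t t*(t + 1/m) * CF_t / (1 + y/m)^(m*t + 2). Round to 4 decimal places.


Answer: Convexity = 42.3048

Derivation:
Coupon per period c = face * coupon_rate / m = 64.000000
Periods per year m = 1; per-period yield y/m = 0.032000
Number of cashflows N = 7
Cashflows (t years, CF_t, discount factor 1/(1+y/m)^(m*t), PV):
  t = 1.0000: CF_t = 64.000000, DF = 0.968992, PV = 62.015504
  t = 2.0000: CF_t = 64.000000, DF = 0.938946, PV = 60.092543
  t = 3.0000: CF_t = 64.000000, DF = 0.909831, PV = 58.229208
  t = 4.0000: CF_t = 64.000000, DF = 0.881620, PV = 56.423651
  t = 5.0000: CF_t = 64.000000, DF = 0.854283, PV = 54.674080
  t = 6.0000: CF_t = 64.000000, DF = 0.827793, PV = 52.978760
  t = 7.0000: CF_t = 1064.000000, DF = 0.802125, PV = 853.461131
Price P = sum_t PV_t = 1197.874877
Convexity numerator sum_t t*(t + 1/m) * CF_t / (1+y/m)^(m*t + 2):
  t = 1.0000: term = 116.458416
  t = 2.0000: term = 338.541906
  t = 3.0000: term = 656.088965
  t = 4.0000: term = 1059.575203
  t = 5.0000: term = 1540.080236
  t = 6.0000: term = 2089.256135
  t = 7.0000: term = 44875.818138
Convexity = (1/P) * sum = 50675.818999 / 1197.874877 = 42.304768


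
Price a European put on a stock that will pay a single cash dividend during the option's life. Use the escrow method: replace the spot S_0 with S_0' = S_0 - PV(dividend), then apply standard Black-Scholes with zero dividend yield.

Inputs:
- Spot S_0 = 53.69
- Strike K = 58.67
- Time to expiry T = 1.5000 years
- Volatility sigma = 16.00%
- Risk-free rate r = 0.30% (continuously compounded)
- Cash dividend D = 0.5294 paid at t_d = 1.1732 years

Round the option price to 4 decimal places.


PV(D) = D * exp(-r * t_d) = 0.5294 * 0.99648659 = 0.52754000
S_0' = S_0 - PV(D) = 53.6900 - 0.52754000 = 53.16246000
d1 = (ln(S_0'/K) + (r + sigma^2/2)*T) / (sigma*sqrt(T)) = -0.38210006
d2 = d1 - sigma*sqrt(T) = -0.57805924
exp(-rT) = 0.99551011
N(-d1) = 0.64880643; N(-d2) = 0.71838794
P = K * exp(-rT) * N(-d2) - S_0' * N(-d1) = 58.6700 * 0.99551011 * 0.71838794 - 53.16246000 * 0.64880643 = 7.4664

Answer: Price = 7.4664


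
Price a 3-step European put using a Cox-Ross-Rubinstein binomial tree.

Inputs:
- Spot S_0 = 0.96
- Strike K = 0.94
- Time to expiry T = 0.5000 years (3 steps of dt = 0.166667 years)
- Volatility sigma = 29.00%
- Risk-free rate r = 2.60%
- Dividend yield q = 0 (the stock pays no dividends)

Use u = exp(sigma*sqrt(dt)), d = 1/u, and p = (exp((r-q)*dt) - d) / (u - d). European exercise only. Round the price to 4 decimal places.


dt = T/N = 0.166667
u = exp(sigma*sqrt(dt)) = 1.125685; d = 1/u = 0.888348
p = (exp((r-q)*dt) - d) / (u - d) = 0.488734
Discount per step: exp(-r*dt) = 0.995676
Stock lattice S(k, i) with i counting down-moves:
  k=0: S(0,0) = 0.9600
  k=1: S(1,0) = 1.0807; S(1,1) = 0.8528
  k=2: S(2,0) = 1.2165; S(2,1) = 0.9600; S(2,2) = 0.7576
  k=3: S(3,0) = 1.3694; S(3,1) = 1.0807; S(3,2) = 0.8528; S(3,3) = 0.6730
Terminal payoffs V(N, i) = max(K - S_T, 0):
  V(3,0) = 0.000000; V(3,1) = 0.000000; V(3,2) = 0.087186; V(3,3) = 0.266992
Backward induction: V(k, i) = exp(-r*dt) * [p * V(k+1, i) + (1-p) * V(k+1, i+1)].
  V(2,0) = exp(-r*dt) * [p*0.000000 + (1-p)*0.000000] = 0.000000
  V(2,1) = exp(-r*dt) * [p*0.000000 + (1-p)*0.087186] = 0.044383
  V(2,2) = exp(-r*dt) * [p*0.087186 + (1-p)*0.266992] = 0.178340
  V(1,0) = exp(-r*dt) * [p*0.000000 + (1-p)*0.044383] = 0.022593
  V(1,1) = exp(-r*dt) * [p*0.044383 + (1-p)*0.178340] = 0.112382
  V(0,0) = exp(-r*dt) * [p*0.022593 + (1-p)*0.112382] = 0.068203

Answer: Price = V(0,0) = 0.0682


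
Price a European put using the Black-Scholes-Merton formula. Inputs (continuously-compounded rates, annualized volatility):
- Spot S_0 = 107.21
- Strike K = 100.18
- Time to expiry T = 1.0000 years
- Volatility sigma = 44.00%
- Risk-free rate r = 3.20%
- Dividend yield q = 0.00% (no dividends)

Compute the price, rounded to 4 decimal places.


d1 = (ln(S/K) + (r - q + 0.5*sigma^2) * T) / (sigma * sqrt(T)) = 0.44686582
d2 = d1 - sigma * sqrt(T) = 0.00686582
exp(-rT) = 0.96850658; exp(-qT) = 1.00000000
P = K * exp(-rT) * N(-d2) - S_0 * exp(-qT) * N(-d1)
N(-d1) = 0.32748597; N(-d2) = 0.49726096
P = 100.1800 * 0.96850658 * 0.49726096 - 107.2100 * 1.00000000 * 0.32748597 = 13.1370

Answer: Price = 13.1370


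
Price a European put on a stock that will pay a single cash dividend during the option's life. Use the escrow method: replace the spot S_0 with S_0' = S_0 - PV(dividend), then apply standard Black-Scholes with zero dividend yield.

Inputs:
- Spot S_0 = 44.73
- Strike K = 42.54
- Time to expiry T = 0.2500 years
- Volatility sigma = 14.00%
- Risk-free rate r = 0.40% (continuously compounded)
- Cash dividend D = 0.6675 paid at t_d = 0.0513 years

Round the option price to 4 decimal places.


PV(D) = D * exp(-r * t_d) = 0.6675 * 0.99979482 = 0.66736304
S_0' = S_0 - PV(D) = 44.7300 - 0.66736304 = 44.06263696
d1 = (ln(S_0'/K) + (r + sigma^2/2)*T) / (sigma*sqrt(T)) = 0.55167684
d2 = d1 - sigma*sqrt(T) = 0.48167684
exp(-rT) = 0.99900050
N(-d1) = 0.29058489; N(-d2) = 0.31501776
P = K * exp(-rT) * N(-d2) - S_0' * N(-d1) = 42.5400 * 0.99900050 * 0.31501776 - 44.06263696 * 0.29058489 = 0.5835

Answer: Price = 0.5835


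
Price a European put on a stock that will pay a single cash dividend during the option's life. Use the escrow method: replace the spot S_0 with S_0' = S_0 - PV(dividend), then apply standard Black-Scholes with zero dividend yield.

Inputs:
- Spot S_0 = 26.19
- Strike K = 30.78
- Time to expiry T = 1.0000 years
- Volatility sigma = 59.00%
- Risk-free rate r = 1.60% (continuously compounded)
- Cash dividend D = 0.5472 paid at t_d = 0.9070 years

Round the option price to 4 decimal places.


Answer: Price = 9.0579

Derivation:
PV(D) = D * exp(-r * t_d) = 0.5472 * 0.98559279 = 0.53931638
S_0' = S_0 - PV(D) = 26.1900 - 0.53931638 = 25.65068362
d1 = (ln(S_0'/K) + (r + sigma^2/2)*T) / (sigma*sqrt(T)) = 0.01314423
d2 = d1 - sigma*sqrt(T) = -0.57685577
exp(-rT) = 0.98412732
N(-d1) = 0.49475636; N(-d2) = 0.71798155
P = K * exp(-rT) * N(-d2) - S_0' * N(-d1) = 30.7800 * 0.98412732 * 0.71798155 - 25.65068362 * 0.49475636 = 9.0579


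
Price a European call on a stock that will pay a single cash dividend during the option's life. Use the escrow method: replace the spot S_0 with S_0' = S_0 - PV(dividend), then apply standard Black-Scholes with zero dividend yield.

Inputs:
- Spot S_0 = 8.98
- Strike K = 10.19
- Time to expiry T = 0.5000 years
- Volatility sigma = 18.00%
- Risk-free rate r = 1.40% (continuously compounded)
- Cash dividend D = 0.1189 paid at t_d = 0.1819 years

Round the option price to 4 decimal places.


PV(D) = D * exp(-r * t_d) = 0.1189 * 0.99745664 = 0.11859759
S_0' = S_0 - PV(D) = 8.9800 - 0.11859759 = 8.86140241
d1 = (ln(S_0'/K) + (r + sigma^2/2)*T) / (sigma*sqrt(T)) = -0.97896428
d2 = d1 - sigma*sqrt(T) = -1.10624350
exp(-rT) = 0.99302444
N(d1) = 0.16379882; N(d2) = 0.13431057
C = S_0' * N(d1) - K * exp(-rT) * N(d2) = 8.86140241 * 0.16379882 - 10.1900 * 0.99302444 * 0.13431057 = 0.0924

Answer: Price = 0.0924


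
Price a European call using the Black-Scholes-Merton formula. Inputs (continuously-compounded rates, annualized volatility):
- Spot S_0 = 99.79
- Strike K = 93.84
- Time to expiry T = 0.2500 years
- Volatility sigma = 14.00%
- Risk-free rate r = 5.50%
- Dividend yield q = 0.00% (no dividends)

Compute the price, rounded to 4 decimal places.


Answer: Price = 7.7165

Derivation:
d1 = (ln(S/K) + (r - q + 0.5*sigma^2) * T) / (sigma * sqrt(T)) = 1.10966819
d2 = d1 - sigma * sqrt(T) = 1.03966819
exp(-rT) = 0.98634410; exp(-qT) = 1.00000000
C = S_0 * exp(-qT) * N(d1) - K * exp(-rT) * N(d2)
N(d1) = 0.86642898; N(d2) = 0.85075296
C = 99.7900 * 1.00000000 * 0.86642898 - 93.8400 * 0.98634410 * 0.85075296 = 7.7165


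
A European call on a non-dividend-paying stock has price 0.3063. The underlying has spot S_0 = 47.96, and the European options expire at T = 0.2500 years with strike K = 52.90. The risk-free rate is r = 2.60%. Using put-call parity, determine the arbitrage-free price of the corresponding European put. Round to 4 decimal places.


Put-call parity: C - P = S_0 * exp(-qT) - K * exp(-rT).
S_0 * exp(-qT) = 47.9600 * 1.00000000 = 47.96000000
K * exp(-rT) = 52.9000 * 0.99352108 = 52.55726510
P = C - S*exp(-qT) + K*exp(-rT)
P = 0.3063 - 47.96000000 + 52.55726510 = 4.9036

Answer: Put price = 4.9036


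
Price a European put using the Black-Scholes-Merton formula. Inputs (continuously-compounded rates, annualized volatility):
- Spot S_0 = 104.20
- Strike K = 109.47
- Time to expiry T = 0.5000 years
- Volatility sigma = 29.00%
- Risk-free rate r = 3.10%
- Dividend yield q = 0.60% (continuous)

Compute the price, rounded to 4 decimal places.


Answer: Price = 10.7309

Derivation:
d1 = (ln(S/K) + (r - q + 0.5*sigma^2) * T) / (sigma * sqrt(T)) = -0.07711565
d2 = d1 - sigma * sqrt(T) = -0.28217662
exp(-rT) = 0.98461951; exp(-qT) = 0.99700450
P = K * exp(-rT) * N(-d2) - S_0 * exp(-qT) * N(-d1)
N(-d1) = 0.53073423; N(-d2) = 0.61109596
P = 109.4700 * 0.98461951 * 0.61109596 - 104.2000 * 0.99700450 * 0.53073423 = 10.7309


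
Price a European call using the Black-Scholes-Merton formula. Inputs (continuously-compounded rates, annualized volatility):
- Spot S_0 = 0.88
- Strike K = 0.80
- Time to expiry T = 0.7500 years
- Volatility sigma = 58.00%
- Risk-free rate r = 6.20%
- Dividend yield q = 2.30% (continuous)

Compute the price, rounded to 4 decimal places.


d1 = (ln(S/K) + (r - q + 0.5*sigma^2) * T) / (sigma * sqrt(T)) = 0.49912962
d2 = d1 - sigma * sqrt(T) = -0.00316511
exp(-rT) = 0.95456456; exp(-qT) = 0.98289793
C = S_0 * exp(-qT) * N(d1) - K * exp(-rT) * N(d2)
N(d1) = 0.69115596; N(d2) = 0.49873730
C = 0.8800 * 0.98289793 * 0.69115596 - 0.8000 * 0.95456456 * 0.49873730 = 0.2170

Answer: Price = 0.2170


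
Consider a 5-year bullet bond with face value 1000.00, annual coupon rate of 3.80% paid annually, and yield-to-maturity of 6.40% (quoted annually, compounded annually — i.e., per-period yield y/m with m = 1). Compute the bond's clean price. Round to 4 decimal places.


Coupon per period c = face * coupon_rate / m = 38.000000
Periods per year m = 1; per-period yield y/m = 0.064000
Number of cashflows N = 5
Cashflows (t years, CF_t, discount factor 1/(1+y/m)^(m*t), PV):
  t = 1.0000: CF_t = 38.000000, DF = 0.939850, PV = 35.714286
  t = 2.0000: CF_t = 38.000000, DF = 0.883317, PV = 33.566058
  t = 3.0000: CF_t = 38.000000, DF = 0.830185, PV = 31.547047
  t = 4.0000: CF_t = 38.000000, DF = 0.780249, PV = 29.649480
  t = 5.0000: CF_t = 1038.000000, DF = 0.733317, PV = 761.183234
Price P = sum_t PV_t = 891.660105

Answer: Price = 891.6601


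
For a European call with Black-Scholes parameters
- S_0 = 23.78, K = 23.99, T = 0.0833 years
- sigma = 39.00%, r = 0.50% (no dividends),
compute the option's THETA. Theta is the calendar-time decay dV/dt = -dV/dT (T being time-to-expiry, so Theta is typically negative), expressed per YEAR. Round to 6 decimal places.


Answer: Theta = -6.462309

Derivation:
d1 = -0.0181299430; d2 = -0.1306907266
phi(d1) = 0.3988767207; exp(-qT) = 1.0000000000; exp(-rT) = 0.9995835867
Theta = -S*exp(-qT)*phi(d1)*sigma/(2*sqrt(T)) - r*K*exp(-rT)*N(d2) + q*S*exp(-qT)*N(d1)
N(d1) = 0.4927675954; N(d2) = 0.4480099843; sqrt(T) = 0.2886173938
Term 1 = -23.7800 * 1.0000000000 * 0.3988767207 * 0.3900 / (2 * 0.2886173938) = -6.4085924178
Term 2 = -0.0050 * 23.9900 * 0.9995835867 * 0.4480099843 = -0.0537164201
Term 3 = 0 (no dividend yield, q = 0)
Theta = -6.4085924178 + (-0.0537164201) + (0.0000000000) = -6.462309


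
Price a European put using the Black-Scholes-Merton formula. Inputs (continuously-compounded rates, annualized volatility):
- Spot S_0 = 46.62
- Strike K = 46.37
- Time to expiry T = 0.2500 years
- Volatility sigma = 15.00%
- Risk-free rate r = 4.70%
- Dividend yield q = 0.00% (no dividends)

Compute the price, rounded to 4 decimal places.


Answer: Price = 1.0228

Derivation:
d1 = (ln(S/K) + (r - q + 0.5*sigma^2) * T) / (sigma * sqrt(T)) = 0.26585914
d2 = d1 - sigma * sqrt(T) = 0.19085914
exp(-rT) = 0.98831876; exp(-qT) = 1.00000000
P = K * exp(-rT) * N(-d2) - S_0 * exp(-qT) * N(-d1)
N(-d1) = 0.39517385; N(-d2) = 0.42431798
P = 46.3700 * 0.98831876 * 0.42431798 - 46.6200 * 1.00000000 * 0.39517385 = 1.0228


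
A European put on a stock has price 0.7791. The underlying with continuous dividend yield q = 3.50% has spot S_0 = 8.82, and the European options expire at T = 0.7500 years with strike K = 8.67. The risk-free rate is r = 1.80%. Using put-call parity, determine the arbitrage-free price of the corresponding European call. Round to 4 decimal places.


Answer: Call price = 0.8168

Derivation:
Put-call parity: C - P = S_0 * exp(-qT) - K * exp(-rT).
S_0 * exp(-qT) = 8.8200 * 0.97409154 = 8.59148735
K * exp(-rT) = 8.6700 * 0.98659072 = 8.55374151
C = P + S*exp(-qT) - K*exp(-rT)
C = 0.7791 + 8.59148735 - 8.55374151 = 0.8168


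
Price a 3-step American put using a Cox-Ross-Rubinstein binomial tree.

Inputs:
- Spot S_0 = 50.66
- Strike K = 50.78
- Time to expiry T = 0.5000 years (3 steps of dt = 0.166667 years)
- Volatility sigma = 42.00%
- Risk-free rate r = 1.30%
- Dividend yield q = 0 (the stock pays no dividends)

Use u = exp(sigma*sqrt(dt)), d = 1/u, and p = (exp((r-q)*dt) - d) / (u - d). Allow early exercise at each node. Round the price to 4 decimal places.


Answer: Price = V(0,0) = 6.3966

Derivation:
dt = T/N = 0.166667
u = exp(sigma*sqrt(dt)) = 1.187042; d = 1/u = 0.842430
p = (exp((r-q)*dt) - d) / (u - d) = 0.463533
Discount per step: exp(-r*dt) = 0.997836
Stock lattice S(k, i) with i counting down-moves:
  k=0: S(0,0) = 50.6600
  k=1: S(1,0) = 60.1355; S(1,1) = 42.6775
  k=2: S(2,0) = 71.3834; S(2,1) = 50.6600; S(2,2) = 35.9528
  k=3: S(3,0) = 84.7351; S(3,1) = 60.1355; S(3,2) = 42.6775; S(3,3) = 30.2878
Terminal payoffs V(N, i) = max(K - S_T, 0):
  V(3,0) = 0.000000; V(3,1) = 0.000000; V(3,2) = 8.102478; V(3,3) = 20.492236
Backward induction: V(k, i) = exp(-r*dt) * [p * V(k+1, i) + (1-p) * V(k+1, i+1)]; then take max(V_cont, immediate exercise) for American.
  V(2,0) = exp(-r*dt) * [p*0.000000 + (1-p)*0.000000] = 0.000000; exercise = 0.000000; V(2,0) = max -> 0.000000
  V(2,1) = exp(-r*dt) * [p*0.000000 + (1-p)*8.102478] = 4.337307; exercise = 0.120000; V(2,1) = max -> 4.337307
  V(2,2) = exp(-r*dt) * [p*8.102478 + (1-p)*20.492236] = 14.717256; exercise = 14.827160; V(2,2) = max -> 14.827160
  V(1,0) = exp(-r*dt) * [p*0.000000 + (1-p)*4.337307] = 2.321787; exercise = 0.000000; V(1,0) = max -> 2.321787
  V(1,1) = exp(-r*dt) * [p*4.337307 + (1-p)*14.827160] = 9.943203; exercise = 8.102478; V(1,1) = max -> 9.943203
  V(0,0) = exp(-r*dt) * [p*2.321787 + (1-p)*9.943203] = 6.396553; exercise = 0.120000; V(0,0) = max -> 6.396553


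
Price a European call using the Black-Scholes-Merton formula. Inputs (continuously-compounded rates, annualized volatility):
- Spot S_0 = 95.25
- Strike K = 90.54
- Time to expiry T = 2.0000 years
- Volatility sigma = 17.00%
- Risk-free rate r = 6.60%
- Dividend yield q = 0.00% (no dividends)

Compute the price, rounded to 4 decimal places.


d1 = (ln(S/K) + (r - q + 0.5*sigma^2) * T) / (sigma * sqrt(T)) = 0.88019517
d2 = d1 - sigma * sqrt(T) = 0.63977887
exp(-rT) = 0.87634100; exp(-qT) = 1.00000000
C = S_0 * exp(-qT) * N(d1) - K * exp(-rT) * N(d2)
N(d1) = 0.81062321; N(d2) = 0.73884181
C = 95.2500 * 1.00000000 * 0.81062321 - 90.5400 * 0.87634100 * 0.73884181 = 18.5893

Answer: Price = 18.5893


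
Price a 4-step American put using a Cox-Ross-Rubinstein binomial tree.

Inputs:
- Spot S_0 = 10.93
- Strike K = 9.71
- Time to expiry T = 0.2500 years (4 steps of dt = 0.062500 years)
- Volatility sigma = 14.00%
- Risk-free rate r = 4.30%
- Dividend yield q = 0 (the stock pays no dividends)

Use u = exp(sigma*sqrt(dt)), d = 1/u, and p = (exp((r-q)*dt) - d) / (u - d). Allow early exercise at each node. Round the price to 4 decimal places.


dt = T/N = 0.062500
u = exp(sigma*sqrt(dt)) = 1.035620; d = 1/u = 0.965605
p = (exp((r-q)*dt) - d) / (u - d) = 0.529688
Discount per step: exp(-r*dt) = 0.997316
Stock lattice S(k, i) with i counting down-moves:
  k=0: S(0,0) = 10.9300
  k=1: S(1,0) = 11.3193; S(1,1) = 10.5541
  k=2: S(2,0) = 11.7225; S(2,1) = 10.9300; S(2,2) = 10.1911
  k=3: S(3,0) = 12.1401; S(3,1) = 11.3193; S(3,2) = 10.5541; S(3,3) = 9.8405
  k=4: S(4,0) = 12.5725; S(4,1) = 11.7225; S(4,2) = 10.9300; S(4,3) = 10.1911; S(4,4) = 9.5021
Terminal payoffs V(N, i) = max(K - S_T, 0):
  V(4,0) = 0.000000; V(4,1) = 0.000000; V(4,2) = 0.000000; V(4,3) = 0.000000; V(4,4) = 0.207914
Backward induction: V(k, i) = exp(-r*dt) * [p * V(k+1, i) + (1-p) * V(k+1, i+1)]; then take max(V_cont, immediate exercise) for American.
  V(3,0) = exp(-r*dt) * [p*0.000000 + (1-p)*0.000000] = 0.000000; exercise = 0.000000; V(3,0) = max -> 0.000000
  V(3,1) = exp(-r*dt) * [p*0.000000 + (1-p)*0.000000] = 0.000000; exercise = 0.000000; V(3,1) = max -> 0.000000
  V(3,2) = exp(-r*dt) * [p*0.000000 + (1-p)*0.000000] = 0.000000; exercise = 0.000000; V(3,2) = max -> 0.000000
  V(3,3) = exp(-r*dt) * [p*0.000000 + (1-p)*0.207914] = 0.097522; exercise = 0.000000; V(3,3) = max -> 0.097522
  V(2,0) = exp(-r*dt) * [p*0.000000 + (1-p)*0.000000] = 0.000000; exercise = 0.000000; V(2,0) = max -> 0.000000
  V(2,1) = exp(-r*dt) * [p*0.000000 + (1-p)*0.000000] = 0.000000; exercise = 0.000000; V(2,1) = max -> 0.000000
  V(2,2) = exp(-r*dt) * [p*0.000000 + (1-p)*0.097522] = 0.045743; exercise = 0.000000; V(2,2) = max -> 0.045743
  V(1,0) = exp(-r*dt) * [p*0.000000 + (1-p)*0.000000] = 0.000000; exercise = 0.000000; V(1,0) = max -> 0.000000
  V(1,1) = exp(-r*dt) * [p*0.000000 + (1-p)*0.045743] = 0.021456; exercise = 0.000000; V(1,1) = max -> 0.021456
  V(0,0) = exp(-r*dt) * [p*0.000000 + (1-p)*0.021456] = 0.010064; exercise = 0.000000; V(0,0) = max -> 0.010064

Answer: Price = V(0,0) = 0.0101


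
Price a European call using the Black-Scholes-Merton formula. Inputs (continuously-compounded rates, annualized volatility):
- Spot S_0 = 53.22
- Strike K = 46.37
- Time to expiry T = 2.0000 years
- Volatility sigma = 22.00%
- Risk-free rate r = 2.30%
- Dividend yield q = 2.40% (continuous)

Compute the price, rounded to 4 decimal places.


d1 = (ln(S/K) + (r - q + 0.5*sigma^2) * T) / (sigma * sqrt(T)) = 0.59198198
d2 = d1 - sigma * sqrt(T) = 0.28085499
exp(-rT) = 0.95504196; exp(-qT) = 0.95313379
C = S_0 * exp(-qT) * N(d1) - K * exp(-rT) * N(d2)
N(d1) = 0.72306867; N(d2) = 0.61058919
C = 53.2200 * 0.95313379 * 0.72306867 - 46.3700 * 0.95504196 * 0.61058919 = 9.6381

Answer: Price = 9.6381


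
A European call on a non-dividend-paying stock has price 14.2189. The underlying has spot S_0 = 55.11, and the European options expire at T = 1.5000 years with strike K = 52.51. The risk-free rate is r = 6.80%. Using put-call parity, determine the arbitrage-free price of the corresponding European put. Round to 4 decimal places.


Put-call parity: C - P = S_0 * exp(-qT) - K * exp(-rT).
S_0 * exp(-qT) = 55.1100 * 1.00000000 = 55.11000000
K * exp(-rT) = 52.5100 * 0.90302955 = 47.41808176
P = C - S*exp(-qT) + K*exp(-rT)
P = 14.2189 - 55.11000000 + 47.41808176 = 6.5270

Answer: Put price = 6.5270


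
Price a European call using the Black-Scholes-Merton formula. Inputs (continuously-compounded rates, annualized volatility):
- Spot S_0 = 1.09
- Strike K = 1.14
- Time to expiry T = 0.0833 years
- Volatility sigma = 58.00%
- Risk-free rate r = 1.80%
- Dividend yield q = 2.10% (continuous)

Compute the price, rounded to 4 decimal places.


Answer: Price = 0.0518

Derivation:
d1 = (ln(S/K) + (r - q + 0.5*sigma^2) * T) / (sigma * sqrt(T)) = -0.18572139
d2 = d1 - sigma * sqrt(T) = -0.35311948
exp(-rT) = 0.99850172; exp(-qT) = 0.99825223
C = S_0 * exp(-qT) * N(d1) - K * exp(-rT) * N(d2)
N(d1) = 0.42633163; N(d2) = 0.36199943
C = 1.0900 * 0.99825223 * 0.42633163 - 1.1400 * 0.99850172 * 0.36199943 = 0.0518


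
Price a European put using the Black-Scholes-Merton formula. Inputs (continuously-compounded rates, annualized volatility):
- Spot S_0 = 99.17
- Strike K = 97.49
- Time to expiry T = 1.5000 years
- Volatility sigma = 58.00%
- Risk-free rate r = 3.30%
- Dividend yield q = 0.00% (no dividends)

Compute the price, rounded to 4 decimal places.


d1 = (ln(S/K) + (r - q + 0.5*sigma^2) * T) / (sigma * sqrt(T)) = 0.44891227
d2 = d1 - sigma * sqrt(T) = -0.26143975
exp(-rT) = 0.95170516; exp(-qT) = 1.00000000
P = K * exp(-rT) * N(-d2) - S_0 * exp(-qT) * N(-d1)
N(-d1) = 0.32674747; N(-d2) = 0.60312330
P = 97.4900 * 0.95170516 * 0.60312330 - 99.1700 * 1.00000000 * 0.32674747 = 23.5553

Answer: Price = 23.5553


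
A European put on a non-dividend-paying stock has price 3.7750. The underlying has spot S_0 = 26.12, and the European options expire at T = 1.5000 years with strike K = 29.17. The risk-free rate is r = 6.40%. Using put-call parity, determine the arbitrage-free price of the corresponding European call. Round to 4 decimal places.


Put-call parity: C - P = S_0 * exp(-qT) - K * exp(-rT).
S_0 * exp(-qT) = 26.1200 * 1.00000000 = 26.12000000
K * exp(-rT) = 29.1700 * 0.90846402 = 26.49989535
C = P + S*exp(-qT) - K*exp(-rT)
C = 3.7750 + 26.12000000 - 26.49989535 = 3.3951

Answer: Call price = 3.3951


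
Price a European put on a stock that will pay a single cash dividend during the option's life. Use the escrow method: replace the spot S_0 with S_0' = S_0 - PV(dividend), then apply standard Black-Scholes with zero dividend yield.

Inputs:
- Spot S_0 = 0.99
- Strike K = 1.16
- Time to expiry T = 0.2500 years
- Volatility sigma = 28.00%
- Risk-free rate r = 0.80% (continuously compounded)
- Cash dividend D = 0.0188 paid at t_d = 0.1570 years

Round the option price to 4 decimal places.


Answer: Price = 0.1939

Derivation:
PV(D) = D * exp(-r * t_d) = 0.0188 * 0.99874479 = 0.01877640
S_0' = S_0 - PV(D) = 0.9900 - 0.01877640 = 0.97122360
d1 = (ln(S_0'/K) + (r + sigma^2/2)*T) / (sigma*sqrt(T)) = -1.18441833
d2 = d1 - sigma*sqrt(T) = -1.32441833
exp(-rT) = 0.99800200
N(-d1) = 0.88187625; N(-d2) = 0.90731793
P = K * exp(-rT) * N(-d2) - S_0' * N(-d1) = 1.1600 * 0.99800200 * 0.90731793 - 0.97122360 * 0.88187625 = 0.1939


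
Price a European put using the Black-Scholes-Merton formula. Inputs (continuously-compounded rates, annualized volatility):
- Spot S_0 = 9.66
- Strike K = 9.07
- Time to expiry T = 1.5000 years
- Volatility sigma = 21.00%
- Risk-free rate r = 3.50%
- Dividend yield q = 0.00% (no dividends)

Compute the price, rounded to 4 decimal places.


d1 = (ln(S/K) + (r - q + 0.5*sigma^2) * T) / (sigma * sqrt(T)) = 0.57775447
d2 = d1 - sigma * sqrt(T) = 0.32055805
exp(-rT) = 0.94885432; exp(-qT) = 1.00000000
P = K * exp(-rT) * N(-d2) - S_0 * exp(-qT) * N(-d1)
N(-d1) = 0.28171495; N(-d2) = 0.37427267
P = 9.0700 * 0.94885432 * 0.37427267 - 9.6600 * 1.00000000 * 0.28171495 = 0.4997

Answer: Price = 0.4997


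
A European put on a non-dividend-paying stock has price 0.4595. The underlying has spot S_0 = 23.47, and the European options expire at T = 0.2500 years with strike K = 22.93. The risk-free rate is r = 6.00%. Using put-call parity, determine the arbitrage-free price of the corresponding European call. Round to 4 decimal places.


Put-call parity: C - P = S_0 * exp(-qT) - K * exp(-rT).
S_0 * exp(-qT) = 23.4700 * 1.00000000 = 23.47000000
K * exp(-rT) = 22.9300 * 0.98511194 = 22.58861678
C = P + S*exp(-qT) - K*exp(-rT)
C = 0.4595 + 23.47000000 - 22.58861678 = 1.3409

Answer: Call price = 1.3409


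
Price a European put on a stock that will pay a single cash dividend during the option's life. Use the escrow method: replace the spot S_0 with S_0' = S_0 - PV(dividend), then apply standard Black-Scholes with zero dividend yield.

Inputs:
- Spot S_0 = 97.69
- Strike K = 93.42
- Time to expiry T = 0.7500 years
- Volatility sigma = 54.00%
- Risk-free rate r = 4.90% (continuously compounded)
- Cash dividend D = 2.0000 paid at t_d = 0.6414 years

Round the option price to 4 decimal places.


PV(D) = D * exp(-r * t_d) = 2.0000 * 0.96906014 = 1.93812029
S_0' = S_0 - PV(D) = 97.6900 - 1.93812029 = 95.75187971
d1 = (ln(S_0'/K) + (r + sigma^2/2)*T) / (sigma*sqrt(T)) = 0.36513086
d2 = d1 - sigma*sqrt(T) = -0.10252286
exp(-rT) = 0.96391708
N(-d1) = 0.35750686; N(-d2) = 0.54082916
P = K * exp(-rT) * N(-d2) - S_0' * N(-d1) = 93.4200 * 0.96391708 * 0.54082916 - 95.75187971 * 0.35750686 = 14.4692

Answer: Price = 14.4692


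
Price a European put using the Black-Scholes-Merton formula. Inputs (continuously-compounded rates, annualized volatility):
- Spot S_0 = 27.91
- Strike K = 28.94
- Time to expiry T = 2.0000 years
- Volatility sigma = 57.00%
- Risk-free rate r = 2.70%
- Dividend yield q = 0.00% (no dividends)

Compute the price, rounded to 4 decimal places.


d1 = (ln(S/K) + (r - q + 0.5*sigma^2) * T) / (sigma * sqrt(T)) = 0.42508323
d2 = d1 - sigma * sqrt(T) = -0.38101850
exp(-rT) = 0.94743211; exp(-qT) = 1.00000000
P = K * exp(-rT) * N(-d2) - S_0 * exp(-qT) * N(-d1)
N(-d1) = 0.33538800; N(-d2) = 0.64840524
P = 28.9400 * 0.94743211 * 0.64840524 - 27.9100 * 1.00000000 * 0.33538800 = 8.4177

Answer: Price = 8.4177


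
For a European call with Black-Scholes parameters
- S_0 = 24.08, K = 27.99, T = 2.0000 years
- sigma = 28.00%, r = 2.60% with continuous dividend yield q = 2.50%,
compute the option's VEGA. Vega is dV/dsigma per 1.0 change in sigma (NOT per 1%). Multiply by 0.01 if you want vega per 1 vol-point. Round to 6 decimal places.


Answer: Vega = 12.722376

Derivation:
d1 = -0.1769425701; d2 = -0.5729223676
phi(d1) = 0.3927457316; exp(-qT) = 0.9512294245; exp(-rT) = 0.9493288668
Vega = S * exp(-qT) * phi(d1) * sqrt(T) = 24.0800 * 0.9512294245 * 0.3927457316 * 1.4142135624 = 12.722376


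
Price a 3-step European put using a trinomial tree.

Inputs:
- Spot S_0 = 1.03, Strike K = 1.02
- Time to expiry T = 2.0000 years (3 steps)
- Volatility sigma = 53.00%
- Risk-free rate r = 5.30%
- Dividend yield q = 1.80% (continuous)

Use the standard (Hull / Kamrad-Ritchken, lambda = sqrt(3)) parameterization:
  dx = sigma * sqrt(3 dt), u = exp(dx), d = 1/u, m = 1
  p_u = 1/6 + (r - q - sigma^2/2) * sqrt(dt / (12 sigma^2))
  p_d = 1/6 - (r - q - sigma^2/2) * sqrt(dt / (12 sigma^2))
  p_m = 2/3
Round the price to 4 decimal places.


dt = T/N = 0.666667; dx = sigma*sqrt(3*dt) = 0.749533
u = exp(dx) = 2.116012; d = 1/u = 0.472587
p_u = 0.119771, p_m = 0.666667, p_d = 0.213563
Discount per step: exp(-r*dt) = 0.965284
Stock lattice S(k, j) with j the centered position index:
  k=0: S(0,+0) = 1.0300
  k=1: S(1,-1) = 0.4868; S(1,+0) = 1.0300; S(1,+1) = 2.1795
  k=2: S(2,-2) = 0.2300; S(2,-1) = 0.4868; S(2,+0) = 1.0300; S(2,+1) = 2.1795; S(2,+2) = 4.6118
  k=3: S(3,-3) = 0.1087; S(3,-2) = 0.2300; S(3,-1) = 0.4868; S(3,+0) = 1.0300; S(3,+1) = 2.1795; S(3,+2) = 4.6118; S(3,+3) = 9.7587
Terminal payoffs V(N, j) = max(K - S_T, 0):
  V(3,-3) = 0.911287; V(3,-2) = 0.789961; V(3,-1) = 0.533235; V(3,+0) = 0.000000; V(3,+1) = 0.000000; V(3,+2) = 0.000000; V(3,+3) = 0.000000
Backward induction: V(k, j) = exp(-r*dt) * [p_u * V(k+1, j+1) + p_m * V(k+1, j) + p_d * V(k+1, j-1)]
  V(2,-2) = exp(-r*dt) * [p_u*0.533235 + p_m*0.789961 + p_d*0.911287] = 0.757867
  V(2,-1) = exp(-r*dt) * [p_u*0.000000 + p_m*0.533235 + p_d*0.789961] = 0.505998
  V(2,+0) = exp(-r*dt) * [p_u*0.000000 + p_m*0.000000 + p_d*0.533235] = 0.109926
  V(2,+1) = exp(-r*dt) * [p_u*0.000000 + p_m*0.000000 + p_d*0.000000] = 0.000000
  V(2,+2) = exp(-r*dt) * [p_u*0.000000 + p_m*0.000000 + p_d*0.000000] = 0.000000
  V(1,-1) = exp(-r*dt) * [p_u*0.109926 + p_m*0.505998 + p_d*0.757867] = 0.494563
  V(1,+0) = exp(-r*dt) * [p_u*0.000000 + p_m*0.109926 + p_d*0.505998] = 0.175050
  V(1,+1) = exp(-r*dt) * [p_u*0.000000 + p_m*0.000000 + p_d*0.109926] = 0.022661
  V(0,+0) = exp(-r*dt) * [p_u*0.022661 + p_m*0.175050 + p_d*0.494563] = 0.217222

Answer: Price = V(0,0) = 0.2172


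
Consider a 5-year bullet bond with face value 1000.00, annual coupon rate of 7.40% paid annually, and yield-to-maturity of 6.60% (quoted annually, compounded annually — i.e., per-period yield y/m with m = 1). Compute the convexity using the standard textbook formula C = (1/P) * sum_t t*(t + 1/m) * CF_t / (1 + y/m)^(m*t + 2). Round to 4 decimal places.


Answer: Convexity = 21.9887

Derivation:
Coupon per period c = face * coupon_rate / m = 74.000000
Periods per year m = 1; per-period yield y/m = 0.066000
Number of cashflows N = 5
Cashflows (t years, CF_t, discount factor 1/(1+y/m)^(m*t), PV):
  t = 1.0000: CF_t = 74.000000, DF = 0.938086, PV = 69.418386
  t = 2.0000: CF_t = 74.000000, DF = 0.880006, PV = 65.120438
  t = 3.0000: CF_t = 74.000000, DF = 0.825521, PV = 61.088591
  t = 4.0000: CF_t = 74.000000, DF = 0.774410, PV = 57.306370
  t = 5.0000: CF_t = 1074.000000, DF = 0.726464, PV = 780.222118
Price P = sum_t PV_t = 1033.155903
Convexity numerator sum_t t*(t + 1/m) * CF_t / (1+y/m)^(m*t + 2):
  t = 1.0000: term = 122.177181
  t = 2.0000: term = 343.838221
  t = 3.0000: term = 645.099852
  t = 4.0000: term = 1008.598893
  t = 5.0000: term = 20598.002345
Convexity = (1/P) * sum = 22717.716493 / 1033.155903 = 21.988663


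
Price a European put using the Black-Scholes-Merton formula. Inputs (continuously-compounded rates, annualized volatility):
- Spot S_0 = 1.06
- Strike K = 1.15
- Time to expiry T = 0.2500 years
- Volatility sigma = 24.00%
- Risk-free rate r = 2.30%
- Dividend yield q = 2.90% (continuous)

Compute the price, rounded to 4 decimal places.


d1 = (ln(S/K) + (r - q + 0.5*sigma^2) * T) / (sigma * sqrt(T)) = -0.63160862
d2 = d1 - sigma * sqrt(T) = -0.75160862
exp(-rT) = 0.99426650; exp(-qT) = 0.99277622
P = K * exp(-rT) * N(-d2) - S_0 * exp(-qT) * N(-d1)
N(-d1) = 0.73617867; N(-d2) = 0.77385677
P = 1.1500 * 0.99426650 * 0.77385677 - 1.0600 * 0.99277622 * 0.73617867 = 0.1101

Answer: Price = 0.1101


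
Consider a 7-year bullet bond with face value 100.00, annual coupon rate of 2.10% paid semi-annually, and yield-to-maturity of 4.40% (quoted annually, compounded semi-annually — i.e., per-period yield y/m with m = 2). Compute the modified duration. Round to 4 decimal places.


Coupon per period c = face * coupon_rate / m = 1.050000
Periods per year m = 2; per-period yield y/m = 0.022000
Number of cashflows N = 14
Cashflows (t years, CF_t, discount factor 1/(1+y/m)^(m*t), PV):
  t = 0.5000: CF_t = 1.050000, DF = 0.978474, PV = 1.027397
  t = 1.0000: CF_t = 1.050000, DF = 0.957411, PV = 1.005281
  t = 1.5000: CF_t = 1.050000, DF = 0.936801, PV = 0.983641
  t = 2.0000: CF_t = 1.050000, DF = 0.916635, PV = 0.962467
  t = 2.5000: CF_t = 1.050000, DF = 0.896903, PV = 0.941748
  t = 3.0000: CF_t = 1.050000, DF = 0.877596, PV = 0.921476
  t = 3.5000: CF_t = 1.050000, DF = 0.858704, PV = 0.901640
  t = 4.0000: CF_t = 1.050000, DF = 0.840220, PV = 0.882231
  t = 4.5000: CF_t = 1.050000, DF = 0.822133, PV = 0.863239
  t = 5.0000: CF_t = 1.050000, DF = 0.804435, PV = 0.844657
  t = 5.5000: CF_t = 1.050000, DF = 0.787119, PV = 0.826474
  t = 6.0000: CF_t = 1.050000, DF = 0.770175, PV = 0.808683
  t = 6.5000: CF_t = 1.050000, DF = 0.753596, PV = 0.791275
  t = 7.0000: CF_t = 101.050000, DF = 0.737373, PV = 74.511581
Price P = sum_t PV_t = 86.271791
First compute Macaulay numerator sum_t t * PV_t:
  t * PV_t at t = 0.5000: 0.513699
  t * PV_t at t = 1.0000: 1.005281
  t * PV_t at t = 1.5000: 1.475461
  t * PV_t at t = 2.0000: 1.924933
  t * PV_t at t = 2.5000: 2.354371
  t * PV_t at t = 3.0000: 2.764427
  t * PV_t at t = 3.5000: 3.155739
  t * PV_t at t = 4.0000: 3.528923
  t * PV_t at t = 4.5000: 3.884577
  t * PV_t at t = 5.0000: 4.223285
  t * PV_t at t = 5.5000: 4.545610
  t * PV_t at t = 6.0000: 4.852101
  t * PV_t at t = 6.5000: 5.143290
  t * PV_t at t = 7.0000: 521.581065
Macaulay duration D = 560.952761 / 86.271791 = 6.502157
Modified duration = D / (1 + y/m) = 6.502157 / (1 + 0.022000) = 6.362189

Answer: Modified duration = 6.3622


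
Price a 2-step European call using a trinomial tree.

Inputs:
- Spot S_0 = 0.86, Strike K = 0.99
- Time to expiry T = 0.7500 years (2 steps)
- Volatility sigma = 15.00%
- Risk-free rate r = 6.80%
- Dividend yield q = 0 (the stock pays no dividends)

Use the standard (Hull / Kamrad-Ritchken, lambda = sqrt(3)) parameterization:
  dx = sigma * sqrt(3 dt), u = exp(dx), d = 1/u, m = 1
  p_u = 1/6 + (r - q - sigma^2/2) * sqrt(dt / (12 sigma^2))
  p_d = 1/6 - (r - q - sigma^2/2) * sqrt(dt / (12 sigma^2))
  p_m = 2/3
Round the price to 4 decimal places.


Answer: Price = V(0,0) = 0.0154

Derivation:
dt = T/N = 0.375000; dx = sigma*sqrt(3*dt) = 0.159099
u = exp(dx) = 1.172454; d = 1/u = 0.852912
p_u = 0.233547, p_m = 0.666667, p_d = 0.099786
Discount per step: exp(-r*dt) = 0.974822
Stock lattice S(k, j) with j the centered position index:
  k=0: S(0,+0) = 0.8600
  k=1: S(1,-1) = 0.7335; S(1,+0) = 0.8600; S(1,+1) = 1.0083
  k=2: S(2,-2) = 0.6256; S(2,-1) = 0.7335; S(2,+0) = 0.8600; S(2,+1) = 1.0083; S(2,+2) = 1.1822
Terminal payoffs V(N, j) = max(S_T - K, 0):
  V(2,-2) = 0.000000; V(2,-1) = 0.000000; V(2,+0) = 0.000000; V(2,+1) = 0.018310; V(2,+2) = 0.192198
Backward induction: V(k, j) = exp(-r*dt) * [p_u * V(k+1, j+1) + p_m * V(k+1, j) + p_d * V(k+1, j-1)]
  V(1,-1) = exp(-r*dt) * [p_u*0.000000 + p_m*0.000000 + p_d*0.000000] = 0.000000
  V(1,+0) = exp(-r*dt) * [p_u*0.018310 + p_m*0.000000 + p_d*0.000000] = 0.004169
  V(1,+1) = exp(-r*dt) * [p_u*0.192198 + p_m*0.018310 + p_d*0.000000] = 0.055657
  V(0,+0) = exp(-r*dt) * [p_u*0.055657 + p_m*0.004169 + p_d*0.000000] = 0.015380


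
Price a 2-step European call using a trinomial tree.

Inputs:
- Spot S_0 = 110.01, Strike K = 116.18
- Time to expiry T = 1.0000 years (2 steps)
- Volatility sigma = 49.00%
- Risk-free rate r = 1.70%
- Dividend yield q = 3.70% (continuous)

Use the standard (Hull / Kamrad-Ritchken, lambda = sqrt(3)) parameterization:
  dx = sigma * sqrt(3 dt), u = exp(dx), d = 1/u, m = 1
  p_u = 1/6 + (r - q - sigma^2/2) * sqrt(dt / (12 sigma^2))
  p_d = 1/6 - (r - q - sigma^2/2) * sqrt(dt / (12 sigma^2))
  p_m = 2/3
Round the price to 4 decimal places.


dt = T/N = 0.500000; dx = sigma*sqrt(3*dt) = 0.600125
u = exp(dx) = 1.822347; d = 1/u = 0.548743
p_u = 0.108325, p_m = 0.666667, p_d = 0.225009
Discount per step: exp(-r*dt) = 0.991536
Stock lattice S(k, j) with j the centered position index:
  k=0: S(0,+0) = 110.0100
  k=1: S(1,-1) = 60.3672; S(1,+0) = 110.0100; S(1,+1) = 200.4763
  k=2: S(2,-2) = 33.1261; S(2,-1) = 60.3672; S(2,+0) = 110.0100; S(2,+1) = 200.4763; S(2,+2) = 365.3374
Terminal payoffs V(N, j) = max(S_T - K, 0):
  V(2,-2) = 0.000000; V(2,-1) = 0.000000; V(2,+0) = 0.000000; V(2,+1) = 84.296345; V(2,+2) = 249.157376
Backward induction: V(k, j) = exp(-r*dt) * [p_u * V(k+1, j+1) + p_m * V(k+1, j) + p_d * V(k+1, j-1)]
  V(1,-1) = exp(-r*dt) * [p_u*0.000000 + p_m*0.000000 + p_d*0.000000] = 0.000000
  V(1,+0) = exp(-r*dt) * [p_u*84.296345 + p_m*0.000000 + p_d*0.000000] = 9.054085
  V(1,+1) = exp(-r*dt) * [p_u*249.157376 + p_m*84.296345 + p_d*0.000000] = 82.483353
  V(0,+0) = exp(-r*dt) * [p_u*82.483353 + p_m*9.054085 + p_d*0.000000] = 14.844322

Answer: Price = V(0,0) = 14.8443
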